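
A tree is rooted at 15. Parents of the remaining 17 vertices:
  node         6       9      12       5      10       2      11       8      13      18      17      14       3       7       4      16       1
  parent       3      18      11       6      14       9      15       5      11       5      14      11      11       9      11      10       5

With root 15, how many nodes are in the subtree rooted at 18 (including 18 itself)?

18's subtree: {18, 9, 7, 2}, size 4.

4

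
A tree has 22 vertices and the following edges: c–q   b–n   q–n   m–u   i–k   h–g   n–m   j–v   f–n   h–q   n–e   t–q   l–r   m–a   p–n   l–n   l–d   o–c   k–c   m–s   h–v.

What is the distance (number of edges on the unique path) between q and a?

3

Walking from q: q - n - m - a. Length 3.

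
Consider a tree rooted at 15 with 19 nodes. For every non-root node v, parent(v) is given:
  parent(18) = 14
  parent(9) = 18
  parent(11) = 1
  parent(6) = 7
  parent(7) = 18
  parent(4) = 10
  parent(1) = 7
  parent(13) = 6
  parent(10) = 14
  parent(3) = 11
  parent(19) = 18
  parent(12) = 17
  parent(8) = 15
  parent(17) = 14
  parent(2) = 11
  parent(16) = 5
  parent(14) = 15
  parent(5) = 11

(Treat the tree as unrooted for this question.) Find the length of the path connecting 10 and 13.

Walking from 10: 10–14–18–7–6–13. Length 5.

5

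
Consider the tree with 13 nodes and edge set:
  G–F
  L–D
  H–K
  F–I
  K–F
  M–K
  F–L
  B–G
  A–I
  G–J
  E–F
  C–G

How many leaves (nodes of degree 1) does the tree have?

8

The leaves are A, B, C, D, E, H, J, M.
That is 8 leaves.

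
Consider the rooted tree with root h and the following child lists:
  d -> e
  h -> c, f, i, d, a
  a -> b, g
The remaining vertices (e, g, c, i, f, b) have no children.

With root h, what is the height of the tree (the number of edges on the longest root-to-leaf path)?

A deepest node is g, reached by h → a → g.
That path has 2 edges, so the height is 2.

2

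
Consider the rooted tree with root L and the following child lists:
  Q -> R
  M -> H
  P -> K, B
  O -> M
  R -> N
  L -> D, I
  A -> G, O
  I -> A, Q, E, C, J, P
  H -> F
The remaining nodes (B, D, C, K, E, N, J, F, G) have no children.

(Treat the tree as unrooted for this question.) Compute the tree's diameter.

8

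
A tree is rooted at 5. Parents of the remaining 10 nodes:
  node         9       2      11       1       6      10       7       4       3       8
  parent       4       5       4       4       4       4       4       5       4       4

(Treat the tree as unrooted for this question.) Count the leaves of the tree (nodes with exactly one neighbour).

Degree-1 nodes: 1, 2, 3, 6, 7, 8, 9, 10, 11 — 9 of them.

9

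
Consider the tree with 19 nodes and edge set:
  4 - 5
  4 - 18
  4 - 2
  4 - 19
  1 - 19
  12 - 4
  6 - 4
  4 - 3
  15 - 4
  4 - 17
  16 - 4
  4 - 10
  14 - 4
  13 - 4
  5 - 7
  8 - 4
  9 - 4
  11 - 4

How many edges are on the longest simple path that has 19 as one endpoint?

3

Distances from 19 peak at 3, attained at 7.
19-4-5-7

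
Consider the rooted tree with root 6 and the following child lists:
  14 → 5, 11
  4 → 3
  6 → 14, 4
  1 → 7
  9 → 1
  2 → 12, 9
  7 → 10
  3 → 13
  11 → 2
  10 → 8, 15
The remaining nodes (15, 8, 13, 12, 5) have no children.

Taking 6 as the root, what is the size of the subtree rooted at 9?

6

9's subtree: {9, 1, 7, 10, 15, 8}, size 6.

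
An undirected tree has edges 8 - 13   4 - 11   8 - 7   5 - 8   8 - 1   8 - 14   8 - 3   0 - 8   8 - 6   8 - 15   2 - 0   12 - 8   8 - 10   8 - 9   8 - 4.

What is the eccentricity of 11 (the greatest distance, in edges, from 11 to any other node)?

Distances from 11 peak at 4, attained at 2.
11–4–8–0–2

4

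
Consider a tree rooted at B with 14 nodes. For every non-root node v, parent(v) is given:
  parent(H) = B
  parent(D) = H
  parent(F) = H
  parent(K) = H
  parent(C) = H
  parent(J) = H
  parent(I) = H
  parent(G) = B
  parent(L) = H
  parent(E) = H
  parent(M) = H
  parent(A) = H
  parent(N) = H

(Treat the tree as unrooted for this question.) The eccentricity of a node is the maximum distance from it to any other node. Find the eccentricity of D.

3

A farthest node from D is G.
The path D-H-B-G has 3 edges.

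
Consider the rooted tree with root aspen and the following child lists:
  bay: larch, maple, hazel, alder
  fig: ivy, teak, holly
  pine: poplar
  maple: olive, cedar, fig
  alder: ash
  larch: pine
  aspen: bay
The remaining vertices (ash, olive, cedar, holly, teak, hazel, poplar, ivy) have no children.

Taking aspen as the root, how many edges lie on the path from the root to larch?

2

Climbing from larch to the root: larch → bay → aspen. That's 2 steps.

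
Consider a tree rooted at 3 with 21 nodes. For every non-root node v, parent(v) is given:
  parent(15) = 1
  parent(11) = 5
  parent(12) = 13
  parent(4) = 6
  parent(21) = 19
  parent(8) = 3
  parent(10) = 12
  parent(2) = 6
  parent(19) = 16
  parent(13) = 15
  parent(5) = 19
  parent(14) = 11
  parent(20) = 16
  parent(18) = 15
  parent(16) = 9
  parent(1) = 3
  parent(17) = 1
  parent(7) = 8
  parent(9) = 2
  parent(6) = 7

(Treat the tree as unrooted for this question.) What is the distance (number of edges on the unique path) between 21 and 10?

13

The path is 21 – 19 – 16 – 9 – 2 – 6 – 7 – 8 – 3 – 1 – 15 – 13 – 12 – 10, which has 13 edges.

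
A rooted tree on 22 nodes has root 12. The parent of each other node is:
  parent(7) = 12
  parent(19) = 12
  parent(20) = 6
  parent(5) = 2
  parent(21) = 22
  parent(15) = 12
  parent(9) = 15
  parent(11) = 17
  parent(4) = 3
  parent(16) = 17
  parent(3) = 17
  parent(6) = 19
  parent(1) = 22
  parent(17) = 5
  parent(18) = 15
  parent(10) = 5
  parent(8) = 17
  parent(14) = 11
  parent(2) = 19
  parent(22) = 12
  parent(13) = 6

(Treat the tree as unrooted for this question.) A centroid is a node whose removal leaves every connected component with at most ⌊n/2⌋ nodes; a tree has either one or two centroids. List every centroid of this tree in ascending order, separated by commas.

19

If 19 is removed the pieces have sizes 10, 8, 3, all ≤ ⌊22/2⌋ = 11.
No neighbour of 19 does as well, so 19 is the unique centroid.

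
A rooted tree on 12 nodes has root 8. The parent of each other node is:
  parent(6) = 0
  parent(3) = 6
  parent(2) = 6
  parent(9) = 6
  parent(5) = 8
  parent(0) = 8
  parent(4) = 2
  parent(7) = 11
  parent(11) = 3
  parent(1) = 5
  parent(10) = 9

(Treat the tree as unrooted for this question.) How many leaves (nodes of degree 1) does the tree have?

4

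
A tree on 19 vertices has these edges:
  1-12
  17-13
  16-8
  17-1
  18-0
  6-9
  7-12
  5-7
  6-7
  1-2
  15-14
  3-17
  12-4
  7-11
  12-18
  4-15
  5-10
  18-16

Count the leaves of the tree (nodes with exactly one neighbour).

The leaves are 0, 2, 3, 8, 9, 10, 11, 13, 14.
That is 9 leaves.

9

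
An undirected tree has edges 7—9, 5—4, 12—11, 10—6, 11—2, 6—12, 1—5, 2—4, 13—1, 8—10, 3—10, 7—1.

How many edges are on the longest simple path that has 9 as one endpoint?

A farthest node from 9 is 8 (3 also at distance 10).
The path 9 – 7 – 1 – 5 – 4 – 2 – 11 – 12 – 6 – 10 – 8 has 10 edges.

10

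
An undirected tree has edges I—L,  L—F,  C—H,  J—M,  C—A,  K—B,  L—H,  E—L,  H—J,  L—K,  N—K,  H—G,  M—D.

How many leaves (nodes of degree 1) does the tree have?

8

Exactly 8 nodes have a single neighbour: A, B, D, E, F, G, I, N.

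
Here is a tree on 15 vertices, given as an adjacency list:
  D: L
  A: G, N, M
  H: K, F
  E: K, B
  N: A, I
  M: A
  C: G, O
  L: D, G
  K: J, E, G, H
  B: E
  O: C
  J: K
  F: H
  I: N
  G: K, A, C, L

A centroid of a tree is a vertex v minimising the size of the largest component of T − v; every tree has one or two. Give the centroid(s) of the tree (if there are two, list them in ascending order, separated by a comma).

G

Removing G splits the tree into components of sizes 6, 4, 2, 2; the largest is 6 ≤ ⌊15/2⌋ = 7.
Every other node leaves some component of size > 7, so the centroid is unique.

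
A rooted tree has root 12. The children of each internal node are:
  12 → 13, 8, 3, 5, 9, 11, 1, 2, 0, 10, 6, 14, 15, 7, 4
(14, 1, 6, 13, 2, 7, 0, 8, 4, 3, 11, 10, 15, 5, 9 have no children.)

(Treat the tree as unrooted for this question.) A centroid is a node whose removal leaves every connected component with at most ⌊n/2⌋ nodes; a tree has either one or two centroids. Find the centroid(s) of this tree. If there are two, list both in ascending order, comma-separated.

12

If 12 is removed the pieces have sizes 1, 1, 1, 1, 1, 1, 1, 1, 1, 1, 1, 1, 1, 1, 1, all ≤ ⌊16/2⌋ = 8.
No neighbour of 12 does as well, so 12 is the unique centroid.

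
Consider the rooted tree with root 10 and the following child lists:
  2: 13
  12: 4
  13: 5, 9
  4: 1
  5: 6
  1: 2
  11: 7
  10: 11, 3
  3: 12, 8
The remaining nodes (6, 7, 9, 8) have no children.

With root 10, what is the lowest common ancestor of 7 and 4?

10

Ancestors of 7 (toward the root): 7, 11, 10.
Ancestors of 4: 4, 12, 3, 10.
The deepest node appearing in both lists is 10.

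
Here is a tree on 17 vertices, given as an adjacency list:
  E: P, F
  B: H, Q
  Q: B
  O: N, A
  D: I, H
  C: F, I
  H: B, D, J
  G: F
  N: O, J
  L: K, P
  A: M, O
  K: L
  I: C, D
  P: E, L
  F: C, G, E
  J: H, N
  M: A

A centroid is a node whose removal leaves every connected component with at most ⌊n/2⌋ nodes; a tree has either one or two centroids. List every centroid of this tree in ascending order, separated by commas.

Delete D: the remaining components have sizes 8, 8. Max 8 ≤ 8, so D is a centroid.
No neighbour of D does as well, so D is the unique centroid.

D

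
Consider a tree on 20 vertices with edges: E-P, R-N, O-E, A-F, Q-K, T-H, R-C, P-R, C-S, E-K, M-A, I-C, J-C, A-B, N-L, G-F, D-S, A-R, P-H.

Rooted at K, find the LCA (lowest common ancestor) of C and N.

Path C→root: C R P E K; path N→root: N R P E K.
First common node: R.

R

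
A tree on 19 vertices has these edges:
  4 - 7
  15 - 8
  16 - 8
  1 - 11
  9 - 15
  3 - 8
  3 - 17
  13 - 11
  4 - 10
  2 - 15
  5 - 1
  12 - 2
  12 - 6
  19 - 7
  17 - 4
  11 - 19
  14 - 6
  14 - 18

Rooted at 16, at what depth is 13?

8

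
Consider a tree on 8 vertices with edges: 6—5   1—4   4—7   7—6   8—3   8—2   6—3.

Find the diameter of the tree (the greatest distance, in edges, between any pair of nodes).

6

BFS from 2 reaches 1 last, at distance 6; BFS from 1 confirms no node is farther.
Path: 2-8-3-6-7-4-1.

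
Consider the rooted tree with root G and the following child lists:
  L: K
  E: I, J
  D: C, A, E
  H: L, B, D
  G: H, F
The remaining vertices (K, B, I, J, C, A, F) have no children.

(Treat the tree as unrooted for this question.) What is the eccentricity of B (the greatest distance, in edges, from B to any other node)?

4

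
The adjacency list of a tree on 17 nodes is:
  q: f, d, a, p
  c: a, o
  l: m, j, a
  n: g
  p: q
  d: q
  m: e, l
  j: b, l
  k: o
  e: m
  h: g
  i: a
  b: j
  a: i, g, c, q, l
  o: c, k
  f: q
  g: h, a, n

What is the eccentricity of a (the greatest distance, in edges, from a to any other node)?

3

The node farthest from a is e (k, b also at distance 3), via a – l – m – e — 3 edges.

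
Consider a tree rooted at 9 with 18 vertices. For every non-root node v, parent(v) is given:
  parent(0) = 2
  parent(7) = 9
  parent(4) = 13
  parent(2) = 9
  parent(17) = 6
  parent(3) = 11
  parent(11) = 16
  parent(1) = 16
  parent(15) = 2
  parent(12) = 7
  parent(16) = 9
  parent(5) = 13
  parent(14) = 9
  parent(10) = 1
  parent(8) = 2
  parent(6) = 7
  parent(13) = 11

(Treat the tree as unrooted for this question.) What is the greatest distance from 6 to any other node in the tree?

A farthest node from 6 is 4 (5 also at distance 6).
The path 6-7-9-16-11-13-4 has 6 edges.

6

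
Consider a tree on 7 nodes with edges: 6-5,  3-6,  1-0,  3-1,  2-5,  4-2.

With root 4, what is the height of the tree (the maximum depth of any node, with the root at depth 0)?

6

0 sits deepest: 4 → 2 → 5 → 6 → 3 → 1 → 0 — 6 edges from the root.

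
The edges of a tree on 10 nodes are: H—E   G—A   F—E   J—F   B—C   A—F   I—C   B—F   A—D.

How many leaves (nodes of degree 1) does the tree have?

Exactly 5 nodes have a single neighbour: D, G, H, I, J.

5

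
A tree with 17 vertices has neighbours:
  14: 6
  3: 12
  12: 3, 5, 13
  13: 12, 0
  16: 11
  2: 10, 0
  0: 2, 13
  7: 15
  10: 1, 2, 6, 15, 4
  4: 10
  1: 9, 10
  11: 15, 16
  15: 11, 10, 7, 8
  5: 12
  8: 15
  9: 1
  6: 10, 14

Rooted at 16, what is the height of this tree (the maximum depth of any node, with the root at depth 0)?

8

The longest root-to-leaf path is 16 → 11 → 15 → 10 → 2 → 0 → 13 → 12 → 5 (8 edges).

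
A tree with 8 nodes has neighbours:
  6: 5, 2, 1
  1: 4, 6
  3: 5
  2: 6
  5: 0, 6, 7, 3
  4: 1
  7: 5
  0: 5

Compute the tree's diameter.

4

A longest path is 0 – 5 – 6 – 1 – 4, with 4 edges.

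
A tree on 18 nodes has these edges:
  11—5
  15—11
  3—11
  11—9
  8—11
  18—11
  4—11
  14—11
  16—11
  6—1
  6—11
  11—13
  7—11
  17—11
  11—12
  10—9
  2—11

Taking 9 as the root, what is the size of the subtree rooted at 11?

16

The subtree rooted at 11 contains: 11, 4, 8, 2, 7, 14, 6, 18, 5, 15, 12, 17, 16, 3, 13, 1 — 16 nodes.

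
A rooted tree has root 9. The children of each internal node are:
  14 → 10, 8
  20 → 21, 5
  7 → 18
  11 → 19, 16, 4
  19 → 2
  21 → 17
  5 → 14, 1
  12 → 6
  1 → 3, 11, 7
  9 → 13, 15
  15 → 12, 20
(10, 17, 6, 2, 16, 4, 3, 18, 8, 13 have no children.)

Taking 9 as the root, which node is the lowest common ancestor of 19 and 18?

1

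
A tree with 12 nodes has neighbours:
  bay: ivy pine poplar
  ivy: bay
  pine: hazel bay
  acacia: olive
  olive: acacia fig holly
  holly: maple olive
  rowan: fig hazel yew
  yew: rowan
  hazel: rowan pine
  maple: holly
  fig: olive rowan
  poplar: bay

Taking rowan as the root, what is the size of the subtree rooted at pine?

4

pine's subtree: {pine, bay, ivy, poplar}, size 4.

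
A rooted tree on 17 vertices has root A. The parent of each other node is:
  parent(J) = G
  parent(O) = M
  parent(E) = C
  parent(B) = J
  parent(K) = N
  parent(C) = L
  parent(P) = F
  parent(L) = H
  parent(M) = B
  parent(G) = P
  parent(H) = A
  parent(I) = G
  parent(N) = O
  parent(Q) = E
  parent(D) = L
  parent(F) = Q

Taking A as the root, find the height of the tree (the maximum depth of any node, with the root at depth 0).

14

A deepest node is K, reached by A → H → L → C → E → Q → F → P → G → J → B → M → O → N → K.
That path has 14 edges, so the height is 14.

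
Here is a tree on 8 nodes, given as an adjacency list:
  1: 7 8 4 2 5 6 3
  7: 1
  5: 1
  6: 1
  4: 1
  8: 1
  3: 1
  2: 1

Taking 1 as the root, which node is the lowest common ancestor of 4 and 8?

1

4's ancestor chain is 4, 1 and 8's is 8, 1; they first meet at 1.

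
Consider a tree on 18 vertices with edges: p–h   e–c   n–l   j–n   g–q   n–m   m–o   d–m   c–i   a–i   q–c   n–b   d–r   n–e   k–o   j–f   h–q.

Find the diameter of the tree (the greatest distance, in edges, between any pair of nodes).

8

BFS from p reaches r last, at distance 8; BFS from r confirms no node is farther.
Path: p - h - q - c - e - n - m - d - r.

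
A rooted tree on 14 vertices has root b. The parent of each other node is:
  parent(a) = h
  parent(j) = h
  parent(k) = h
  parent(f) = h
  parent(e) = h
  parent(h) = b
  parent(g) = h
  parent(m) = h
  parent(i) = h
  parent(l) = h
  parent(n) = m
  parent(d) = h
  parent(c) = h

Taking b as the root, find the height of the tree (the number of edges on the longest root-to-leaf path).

3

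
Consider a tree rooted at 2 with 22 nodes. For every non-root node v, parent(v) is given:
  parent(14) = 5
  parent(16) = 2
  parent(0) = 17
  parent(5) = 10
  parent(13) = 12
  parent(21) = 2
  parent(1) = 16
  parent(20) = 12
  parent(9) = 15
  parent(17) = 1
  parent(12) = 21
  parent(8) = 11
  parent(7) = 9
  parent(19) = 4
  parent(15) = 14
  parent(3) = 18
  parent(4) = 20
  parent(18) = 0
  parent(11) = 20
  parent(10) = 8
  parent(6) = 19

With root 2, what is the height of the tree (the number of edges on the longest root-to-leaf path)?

The longest root-to-leaf path is 2–21–12–20–11–8–10–5–14–15–9–7 (11 edges).

11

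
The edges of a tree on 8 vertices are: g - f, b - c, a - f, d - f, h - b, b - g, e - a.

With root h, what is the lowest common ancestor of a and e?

a

a's ancestor chain is a, f, g, b, h and e's is e, a, f, g, b, h; they first meet at a.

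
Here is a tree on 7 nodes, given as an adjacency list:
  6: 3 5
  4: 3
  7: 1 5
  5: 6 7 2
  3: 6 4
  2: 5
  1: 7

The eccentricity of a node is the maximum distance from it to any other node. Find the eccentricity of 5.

3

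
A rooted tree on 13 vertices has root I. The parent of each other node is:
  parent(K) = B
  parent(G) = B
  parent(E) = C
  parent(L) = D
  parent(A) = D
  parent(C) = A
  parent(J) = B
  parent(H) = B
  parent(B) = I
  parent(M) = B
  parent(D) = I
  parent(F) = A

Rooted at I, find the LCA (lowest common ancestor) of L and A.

D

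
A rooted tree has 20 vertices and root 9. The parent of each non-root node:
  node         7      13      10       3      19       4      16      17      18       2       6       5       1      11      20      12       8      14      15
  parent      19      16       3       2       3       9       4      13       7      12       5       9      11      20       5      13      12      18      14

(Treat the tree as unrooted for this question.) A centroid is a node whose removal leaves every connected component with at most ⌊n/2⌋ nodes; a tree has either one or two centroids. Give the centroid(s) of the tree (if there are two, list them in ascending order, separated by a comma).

If 13 is removed the pieces have sizes 10, 8, 1, all ≤ ⌊20/2⌋ = 10.
12 is adjacent to 13 and is also a centroid (the largest component after removing it is likewise 10).

12, 13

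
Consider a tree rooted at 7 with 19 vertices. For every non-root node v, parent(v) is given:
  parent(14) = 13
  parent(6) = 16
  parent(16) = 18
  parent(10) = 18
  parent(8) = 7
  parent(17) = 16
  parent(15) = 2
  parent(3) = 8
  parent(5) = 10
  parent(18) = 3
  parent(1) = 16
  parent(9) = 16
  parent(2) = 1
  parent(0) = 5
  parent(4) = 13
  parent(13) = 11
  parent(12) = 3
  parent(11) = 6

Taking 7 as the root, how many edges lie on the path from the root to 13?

Climbing from 13 to the root: 13 → 11 → 6 → 16 → 18 → 3 → 8 → 7. That's 7 steps.

7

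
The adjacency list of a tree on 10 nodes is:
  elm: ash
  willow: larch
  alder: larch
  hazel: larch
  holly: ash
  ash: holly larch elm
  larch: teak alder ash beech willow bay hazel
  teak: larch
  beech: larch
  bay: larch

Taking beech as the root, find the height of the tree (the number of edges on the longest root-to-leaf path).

The longest root-to-leaf path is beech → larch → ash → elm (3 edges).

3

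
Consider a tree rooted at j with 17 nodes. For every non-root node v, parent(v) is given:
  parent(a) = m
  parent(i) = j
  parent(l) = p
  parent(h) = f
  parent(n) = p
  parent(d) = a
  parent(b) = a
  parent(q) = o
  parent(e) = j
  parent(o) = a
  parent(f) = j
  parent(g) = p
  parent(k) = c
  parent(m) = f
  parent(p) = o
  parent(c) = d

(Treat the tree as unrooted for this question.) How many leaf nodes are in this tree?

9

The leaves are b, e, g, h, i, k, l, n, q.
That is 9 leaves.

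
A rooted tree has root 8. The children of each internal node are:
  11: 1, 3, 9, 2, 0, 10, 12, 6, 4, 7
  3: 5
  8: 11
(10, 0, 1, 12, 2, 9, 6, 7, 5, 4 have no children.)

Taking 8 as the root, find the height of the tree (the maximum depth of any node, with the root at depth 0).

The longest root-to-leaf path is 8 – 11 – 3 – 5 (3 edges).

3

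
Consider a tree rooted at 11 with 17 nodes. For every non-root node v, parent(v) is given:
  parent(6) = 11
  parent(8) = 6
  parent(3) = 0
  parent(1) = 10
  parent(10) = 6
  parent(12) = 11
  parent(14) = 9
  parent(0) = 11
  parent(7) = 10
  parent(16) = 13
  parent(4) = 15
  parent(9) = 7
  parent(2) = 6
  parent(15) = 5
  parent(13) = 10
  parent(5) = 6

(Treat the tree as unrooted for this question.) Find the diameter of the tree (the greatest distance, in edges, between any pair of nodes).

7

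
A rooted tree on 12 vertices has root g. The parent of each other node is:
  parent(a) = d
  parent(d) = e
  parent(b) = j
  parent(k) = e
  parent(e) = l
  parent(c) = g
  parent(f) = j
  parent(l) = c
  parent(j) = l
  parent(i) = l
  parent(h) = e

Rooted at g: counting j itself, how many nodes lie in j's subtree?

Descendants of j (including itself): j, f, b. That's 3.

3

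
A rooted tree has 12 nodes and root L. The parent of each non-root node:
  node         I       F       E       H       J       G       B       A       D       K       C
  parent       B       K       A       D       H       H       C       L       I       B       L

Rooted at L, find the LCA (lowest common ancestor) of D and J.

D

D's ancestor chain is D, I, B, C, L and J's is J, H, D, I, B, C, L; they first meet at D.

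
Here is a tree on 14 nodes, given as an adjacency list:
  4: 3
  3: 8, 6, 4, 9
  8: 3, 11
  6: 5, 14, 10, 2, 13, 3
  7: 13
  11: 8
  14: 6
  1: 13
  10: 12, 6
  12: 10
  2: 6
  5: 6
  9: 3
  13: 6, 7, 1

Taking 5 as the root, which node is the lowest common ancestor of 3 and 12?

6

Path 3→root: 3 6 5; path 12→root: 12 10 6 5.
First common node: 6.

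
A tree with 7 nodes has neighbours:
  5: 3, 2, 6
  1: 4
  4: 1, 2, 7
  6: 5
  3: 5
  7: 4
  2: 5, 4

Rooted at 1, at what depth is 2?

Climbing from 2 to the root: 2–4–1. That's 2 steps.

2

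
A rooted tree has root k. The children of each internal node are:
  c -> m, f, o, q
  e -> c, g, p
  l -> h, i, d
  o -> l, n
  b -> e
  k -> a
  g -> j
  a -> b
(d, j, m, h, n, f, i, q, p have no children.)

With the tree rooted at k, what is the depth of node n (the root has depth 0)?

Climbing from n to the root: n – o – c – e – b – a – k. That's 6 steps.

6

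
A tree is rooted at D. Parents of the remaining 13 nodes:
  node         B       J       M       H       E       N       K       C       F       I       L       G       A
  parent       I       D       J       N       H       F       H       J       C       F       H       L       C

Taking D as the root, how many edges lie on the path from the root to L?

6

D – J – C – F – N – H – L — 6 edges.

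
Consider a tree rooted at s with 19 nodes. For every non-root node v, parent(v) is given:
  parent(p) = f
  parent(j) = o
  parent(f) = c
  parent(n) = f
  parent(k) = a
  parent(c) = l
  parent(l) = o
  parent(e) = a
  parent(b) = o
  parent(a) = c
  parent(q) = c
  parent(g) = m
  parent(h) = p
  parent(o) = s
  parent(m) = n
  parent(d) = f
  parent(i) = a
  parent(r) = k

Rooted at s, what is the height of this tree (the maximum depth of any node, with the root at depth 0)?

g sits deepest: s–o–l–c–f–n–m–g — 7 edges from the root.

7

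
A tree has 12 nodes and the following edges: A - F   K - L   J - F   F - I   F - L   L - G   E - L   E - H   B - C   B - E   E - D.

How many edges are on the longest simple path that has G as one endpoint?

Distances from G peak at 4, attained at C.
G – L – E – B – C

4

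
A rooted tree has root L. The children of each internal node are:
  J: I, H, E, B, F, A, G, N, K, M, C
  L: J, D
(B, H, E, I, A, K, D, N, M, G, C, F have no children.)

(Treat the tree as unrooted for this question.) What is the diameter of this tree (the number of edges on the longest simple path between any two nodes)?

BFS from D reaches A last, at distance 3; BFS from A confirms no node is farther.
Path: D–L–J–A.

3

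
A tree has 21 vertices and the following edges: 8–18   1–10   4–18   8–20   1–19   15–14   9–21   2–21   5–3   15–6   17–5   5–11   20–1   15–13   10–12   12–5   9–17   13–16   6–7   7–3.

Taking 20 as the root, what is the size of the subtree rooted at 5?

13

Descendants of 5 (including itself): 5, 11, 3, 17, 7, 9, 6, 21, 15, 2, 13, 14, 16. That's 13.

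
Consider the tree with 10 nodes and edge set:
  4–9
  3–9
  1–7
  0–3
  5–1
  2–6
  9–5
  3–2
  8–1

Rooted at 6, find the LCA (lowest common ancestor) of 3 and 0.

3

Ancestors of 3 (toward the root): 3, 2, 6.
Ancestors of 0: 0, 3, 2, 6.
The deepest node appearing in both lists is 3.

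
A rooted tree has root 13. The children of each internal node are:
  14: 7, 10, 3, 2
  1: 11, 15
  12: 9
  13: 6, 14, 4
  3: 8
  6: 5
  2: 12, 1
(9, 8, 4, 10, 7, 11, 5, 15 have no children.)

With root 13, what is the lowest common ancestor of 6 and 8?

Path 6→root: 6 13; path 8→root: 8 3 14 13.
First common node: 13.

13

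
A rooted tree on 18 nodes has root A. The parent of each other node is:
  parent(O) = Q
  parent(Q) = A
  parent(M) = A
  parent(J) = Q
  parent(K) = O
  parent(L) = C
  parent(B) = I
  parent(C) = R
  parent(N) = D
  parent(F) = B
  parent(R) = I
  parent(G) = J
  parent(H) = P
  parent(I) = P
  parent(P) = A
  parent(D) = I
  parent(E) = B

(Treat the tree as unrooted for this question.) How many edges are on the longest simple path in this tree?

A longest path is G-J-Q-A-P-I-R-C-L, with 8 edges.

8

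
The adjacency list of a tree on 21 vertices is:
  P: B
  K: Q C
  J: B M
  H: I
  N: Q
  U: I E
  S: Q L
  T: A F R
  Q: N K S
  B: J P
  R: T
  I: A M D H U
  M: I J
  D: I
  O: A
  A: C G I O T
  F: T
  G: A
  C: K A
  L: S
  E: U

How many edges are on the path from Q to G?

4

Q - K - C - A - G: 4 edges.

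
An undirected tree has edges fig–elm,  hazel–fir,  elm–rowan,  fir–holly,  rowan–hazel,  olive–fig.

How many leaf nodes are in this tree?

Exactly 2 nodes have a single neighbour: holly, olive.

2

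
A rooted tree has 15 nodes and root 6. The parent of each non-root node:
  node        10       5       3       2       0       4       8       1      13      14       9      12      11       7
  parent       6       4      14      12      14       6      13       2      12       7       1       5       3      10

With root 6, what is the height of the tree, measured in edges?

6

The longest root-to-leaf path is 6-4-5-12-2-1-9 (6 edges).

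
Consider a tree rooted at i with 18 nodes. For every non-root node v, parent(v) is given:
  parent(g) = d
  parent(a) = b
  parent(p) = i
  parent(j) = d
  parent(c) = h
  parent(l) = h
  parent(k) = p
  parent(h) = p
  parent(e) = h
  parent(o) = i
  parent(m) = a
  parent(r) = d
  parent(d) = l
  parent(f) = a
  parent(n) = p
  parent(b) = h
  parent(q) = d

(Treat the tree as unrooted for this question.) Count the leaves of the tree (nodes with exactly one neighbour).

The leaves are c, e, f, g, j, k, m, n, o, q, r.
That is 11 leaves.

11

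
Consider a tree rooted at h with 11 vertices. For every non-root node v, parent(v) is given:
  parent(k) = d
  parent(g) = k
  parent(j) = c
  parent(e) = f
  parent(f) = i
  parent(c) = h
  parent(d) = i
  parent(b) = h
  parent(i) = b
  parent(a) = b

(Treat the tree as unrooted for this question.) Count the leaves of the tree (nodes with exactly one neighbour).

4

Exactly 4 nodes have a single neighbour: a, e, g, j.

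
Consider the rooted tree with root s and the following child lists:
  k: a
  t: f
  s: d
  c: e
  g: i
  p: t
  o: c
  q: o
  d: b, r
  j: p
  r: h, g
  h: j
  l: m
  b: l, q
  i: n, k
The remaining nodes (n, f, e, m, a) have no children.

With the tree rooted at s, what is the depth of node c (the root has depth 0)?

5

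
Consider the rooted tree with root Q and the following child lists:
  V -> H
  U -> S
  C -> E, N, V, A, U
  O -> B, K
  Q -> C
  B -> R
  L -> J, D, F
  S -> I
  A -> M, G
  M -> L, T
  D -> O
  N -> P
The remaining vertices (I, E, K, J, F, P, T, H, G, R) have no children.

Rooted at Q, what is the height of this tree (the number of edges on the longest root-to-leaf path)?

8

The longest root-to-leaf path is Q-C-A-M-L-D-O-B-R (8 edges).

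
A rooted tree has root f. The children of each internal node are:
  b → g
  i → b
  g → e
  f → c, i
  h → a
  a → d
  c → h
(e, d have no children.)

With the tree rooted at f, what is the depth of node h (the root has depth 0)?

f–c–h — 2 edges.

2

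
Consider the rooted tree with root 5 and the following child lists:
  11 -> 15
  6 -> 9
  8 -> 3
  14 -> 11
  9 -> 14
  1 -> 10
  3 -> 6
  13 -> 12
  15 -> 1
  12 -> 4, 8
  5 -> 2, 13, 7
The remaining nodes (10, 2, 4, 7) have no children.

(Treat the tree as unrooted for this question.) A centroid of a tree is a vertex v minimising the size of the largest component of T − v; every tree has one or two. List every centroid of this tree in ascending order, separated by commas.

3

If 3 is removed the pieces have sizes 7, 7, all ≤ ⌊15/2⌋ = 7.
No neighbour of 3 does as well, so 3 is the unique centroid.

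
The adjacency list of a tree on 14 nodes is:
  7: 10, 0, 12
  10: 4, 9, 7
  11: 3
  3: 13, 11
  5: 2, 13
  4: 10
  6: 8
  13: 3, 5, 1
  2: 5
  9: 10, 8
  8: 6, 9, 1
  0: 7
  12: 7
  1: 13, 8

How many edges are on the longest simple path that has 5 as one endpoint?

A farthest node from 5 is 0 (12 also at distance 7).
The path 5 – 13 – 1 – 8 – 9 – 10 – 7 – 0 has 7 edges.

7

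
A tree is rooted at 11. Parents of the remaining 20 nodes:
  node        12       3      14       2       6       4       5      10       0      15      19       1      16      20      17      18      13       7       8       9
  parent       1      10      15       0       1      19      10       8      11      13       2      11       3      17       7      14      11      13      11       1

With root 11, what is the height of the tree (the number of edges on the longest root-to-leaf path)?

4

The longest root-to-leaf path is 11 – 8 – 10 – 3 – 16 (4 edges).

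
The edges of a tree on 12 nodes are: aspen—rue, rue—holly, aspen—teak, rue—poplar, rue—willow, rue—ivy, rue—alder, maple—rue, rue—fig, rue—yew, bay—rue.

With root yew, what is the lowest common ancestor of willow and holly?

Ancestors of willow (toward the root): willow, rue, yew.
Ancestors of holly: holly, rue, yew.
The deepest node appearing in both lists is rue.

rue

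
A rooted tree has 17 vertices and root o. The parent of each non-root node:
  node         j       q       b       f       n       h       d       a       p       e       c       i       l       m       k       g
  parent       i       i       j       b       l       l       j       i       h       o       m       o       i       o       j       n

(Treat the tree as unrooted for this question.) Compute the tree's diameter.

6

Starting from f, a farthest node is p at distance 6.
One longest path: f-b-j-i-l-h-p.
So the diameter is 6.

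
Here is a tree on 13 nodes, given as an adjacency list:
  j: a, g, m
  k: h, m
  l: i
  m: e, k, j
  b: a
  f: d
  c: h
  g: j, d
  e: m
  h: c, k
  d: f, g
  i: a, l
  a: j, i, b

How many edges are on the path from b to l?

3

b–a–i–l: 3 edges.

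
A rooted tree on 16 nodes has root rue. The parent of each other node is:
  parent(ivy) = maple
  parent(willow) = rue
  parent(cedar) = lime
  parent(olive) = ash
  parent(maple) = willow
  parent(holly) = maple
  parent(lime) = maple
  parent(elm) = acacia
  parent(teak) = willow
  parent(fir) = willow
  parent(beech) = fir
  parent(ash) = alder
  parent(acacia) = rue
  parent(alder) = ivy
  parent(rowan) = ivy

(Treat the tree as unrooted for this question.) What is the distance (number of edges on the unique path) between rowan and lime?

3

Walking from rowan: rowan–ivy–maple–lime. Length 3.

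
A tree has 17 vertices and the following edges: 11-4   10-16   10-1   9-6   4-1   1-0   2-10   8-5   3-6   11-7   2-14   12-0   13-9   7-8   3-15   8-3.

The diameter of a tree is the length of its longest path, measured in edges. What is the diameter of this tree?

Starting from 13, a farthest node is 14 at distance 11.
One longest path: 13–9–6–3–8–7–11–4–1–10–2–14.
So the diameter is 11.

11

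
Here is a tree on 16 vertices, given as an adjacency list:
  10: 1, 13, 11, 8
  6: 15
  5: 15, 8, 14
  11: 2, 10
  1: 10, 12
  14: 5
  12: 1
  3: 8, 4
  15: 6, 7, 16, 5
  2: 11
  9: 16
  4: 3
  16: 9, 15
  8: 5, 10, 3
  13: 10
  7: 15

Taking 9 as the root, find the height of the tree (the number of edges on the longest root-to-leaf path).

7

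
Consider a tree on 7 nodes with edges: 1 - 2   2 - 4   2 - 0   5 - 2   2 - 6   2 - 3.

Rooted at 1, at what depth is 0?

2

Climbing from 0 to the root: 0–2–1. That's 2 steps.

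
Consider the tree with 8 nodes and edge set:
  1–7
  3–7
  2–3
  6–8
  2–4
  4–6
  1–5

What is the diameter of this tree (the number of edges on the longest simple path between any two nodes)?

7

BFS from 5 reaches 8 last, at distance 7; BFS from 8 confirms no node is farther.
Path: 5-1-7-3-2-4-6-8.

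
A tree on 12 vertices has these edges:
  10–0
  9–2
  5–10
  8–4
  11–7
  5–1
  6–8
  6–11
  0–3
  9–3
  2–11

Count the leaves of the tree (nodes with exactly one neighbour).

Degree-1 nodes: 1, 4, 7 — 3 of them.

3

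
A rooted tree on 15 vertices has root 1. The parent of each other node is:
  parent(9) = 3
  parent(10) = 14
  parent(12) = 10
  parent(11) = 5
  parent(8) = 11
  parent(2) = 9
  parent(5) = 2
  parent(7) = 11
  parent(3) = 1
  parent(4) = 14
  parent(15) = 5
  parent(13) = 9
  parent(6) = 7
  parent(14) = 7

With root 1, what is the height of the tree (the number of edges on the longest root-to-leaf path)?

12 sits deepest: 1 → 3 → 9 → 2 → 5 → 11 → 7 → 14 → 10 → 12 — 9 edges from the root.

9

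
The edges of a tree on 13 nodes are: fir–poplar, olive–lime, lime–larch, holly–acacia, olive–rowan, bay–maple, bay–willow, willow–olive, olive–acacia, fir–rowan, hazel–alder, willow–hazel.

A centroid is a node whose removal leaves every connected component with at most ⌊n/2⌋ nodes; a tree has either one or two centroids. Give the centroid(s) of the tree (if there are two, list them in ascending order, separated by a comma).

If olive is removed the pieces have sizes 5, 3, 2, 2, all ≤ ⌊13/2⌋ = 6.
Every other node leaves some component of size > 6, so the centroid is unique.

olive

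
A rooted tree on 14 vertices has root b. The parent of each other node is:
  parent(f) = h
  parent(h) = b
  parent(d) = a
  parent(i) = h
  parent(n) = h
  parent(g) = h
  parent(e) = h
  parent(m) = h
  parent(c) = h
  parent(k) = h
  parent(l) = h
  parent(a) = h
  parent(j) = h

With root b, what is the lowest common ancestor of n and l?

h

n's ancestor chain is n, h, b and l's is l, h, b; they first meet at h.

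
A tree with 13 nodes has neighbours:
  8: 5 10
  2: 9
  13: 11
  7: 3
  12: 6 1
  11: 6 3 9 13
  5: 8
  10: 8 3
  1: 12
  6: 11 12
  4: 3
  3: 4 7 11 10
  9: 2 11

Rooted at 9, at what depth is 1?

4

Climbing from 1 to the root: 1 – 12 – 6 – 11 – 9. That's 4 steps.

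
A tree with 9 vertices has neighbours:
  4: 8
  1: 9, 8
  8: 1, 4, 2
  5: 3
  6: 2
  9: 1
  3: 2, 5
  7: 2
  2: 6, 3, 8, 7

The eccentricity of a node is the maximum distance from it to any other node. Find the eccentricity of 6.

The node farthest from 6 is 9, via 6–2–8–1–9 — 4 edges.

4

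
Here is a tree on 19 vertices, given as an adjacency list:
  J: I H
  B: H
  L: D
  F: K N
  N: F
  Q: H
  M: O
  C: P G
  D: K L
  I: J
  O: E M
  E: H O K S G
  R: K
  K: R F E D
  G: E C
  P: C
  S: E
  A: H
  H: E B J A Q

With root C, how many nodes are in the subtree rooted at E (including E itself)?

The subtree rooted at E contains: E, K, H, O, S, F, D, R, Q, J, A, B, M, N, L, I — 16 nodes.

16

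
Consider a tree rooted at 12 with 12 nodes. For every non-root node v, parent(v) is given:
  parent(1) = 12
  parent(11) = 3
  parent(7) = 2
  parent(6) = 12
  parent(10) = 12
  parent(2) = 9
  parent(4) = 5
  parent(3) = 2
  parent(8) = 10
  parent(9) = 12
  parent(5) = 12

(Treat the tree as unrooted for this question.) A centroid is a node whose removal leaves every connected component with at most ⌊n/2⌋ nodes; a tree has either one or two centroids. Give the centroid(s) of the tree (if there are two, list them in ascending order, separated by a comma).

12

Removing 12 splits the tree into components of sizes 5, 2, 2, 1, 1; the largest is 5 ≤ ⌊12/2⌋ = 6.
Every other node leaves some component of size > 6, so the centroid is unique.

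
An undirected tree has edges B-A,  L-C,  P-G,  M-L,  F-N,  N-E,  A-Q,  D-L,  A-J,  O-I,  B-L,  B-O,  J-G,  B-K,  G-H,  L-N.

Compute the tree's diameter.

7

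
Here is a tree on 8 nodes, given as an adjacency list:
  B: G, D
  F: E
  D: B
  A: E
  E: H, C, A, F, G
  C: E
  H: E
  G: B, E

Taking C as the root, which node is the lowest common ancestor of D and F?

E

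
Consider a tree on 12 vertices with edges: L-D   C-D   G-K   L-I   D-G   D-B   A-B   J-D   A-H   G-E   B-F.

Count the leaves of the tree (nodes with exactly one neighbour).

7

Degree-1 nodes: C, E, F, H, I, J, K — 7 of them.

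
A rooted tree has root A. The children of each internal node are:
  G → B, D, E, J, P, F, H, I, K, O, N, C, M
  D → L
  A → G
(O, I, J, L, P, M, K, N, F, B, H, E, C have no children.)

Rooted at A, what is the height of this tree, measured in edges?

A deepest node is L, reached by A – G – D – L.
That path has 3 edges, so the height is 3.

3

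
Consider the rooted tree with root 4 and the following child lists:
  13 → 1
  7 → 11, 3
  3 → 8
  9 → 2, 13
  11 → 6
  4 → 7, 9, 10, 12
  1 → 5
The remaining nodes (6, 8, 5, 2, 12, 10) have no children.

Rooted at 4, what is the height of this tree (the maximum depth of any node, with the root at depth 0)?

4

5 sits deepest: 4 → 9 → 13 → 1 → 5 — 4 edges from the root.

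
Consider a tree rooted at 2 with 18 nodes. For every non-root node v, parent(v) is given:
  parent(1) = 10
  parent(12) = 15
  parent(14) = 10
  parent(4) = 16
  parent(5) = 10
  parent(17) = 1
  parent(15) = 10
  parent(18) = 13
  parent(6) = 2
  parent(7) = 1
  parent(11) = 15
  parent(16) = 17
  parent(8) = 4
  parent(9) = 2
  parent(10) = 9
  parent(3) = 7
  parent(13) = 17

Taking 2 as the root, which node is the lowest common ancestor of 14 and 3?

14's ancestor chain is 14, 10, 9, 2 and 3's is 3, 7, 1, 10, 9, 2; they first meet at 10.

10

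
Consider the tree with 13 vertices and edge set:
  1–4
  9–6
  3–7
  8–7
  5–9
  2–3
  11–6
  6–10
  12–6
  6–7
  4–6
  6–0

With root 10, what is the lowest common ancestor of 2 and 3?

3

Ancestors of 2 (toward the root): 2, 3, 7, 6, 10.
Ancestors of 3: 3, 7, 6, 10.
The deepest node appearing in both lists is 3.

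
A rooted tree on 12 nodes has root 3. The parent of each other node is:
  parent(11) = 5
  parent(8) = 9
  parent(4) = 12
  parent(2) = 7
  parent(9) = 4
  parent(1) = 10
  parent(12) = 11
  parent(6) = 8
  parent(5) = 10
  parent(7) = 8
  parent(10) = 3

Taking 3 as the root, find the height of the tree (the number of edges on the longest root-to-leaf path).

9

The longest root-to-leaf path is 3 – 10 – 5 – 11 – 12 – 4 – 9 – 8 – 7 – 2 (9 edges).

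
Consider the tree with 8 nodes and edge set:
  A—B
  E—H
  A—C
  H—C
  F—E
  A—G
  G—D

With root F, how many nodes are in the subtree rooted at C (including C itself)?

5

Descendants of C (including itself): C, A, G, B, D. That's 5.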